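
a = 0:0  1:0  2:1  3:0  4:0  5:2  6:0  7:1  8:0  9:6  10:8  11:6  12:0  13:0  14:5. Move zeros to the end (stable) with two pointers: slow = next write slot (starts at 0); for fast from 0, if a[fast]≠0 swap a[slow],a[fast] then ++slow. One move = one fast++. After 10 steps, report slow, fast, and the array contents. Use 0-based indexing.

slow=0 fast=0: a[fast]=0, fast++
slow=0 fast=1: a[fast]=0, fast++
slow=0 fast=2: a[fast]=1≠0 swap→a[0]=1, slow++,fast++
slow=1 fast=3: a[fast]=0, fast++
slow=1 fast=4: a[fast]=0, fast++
slow=1 fast=5: a[fast]=2≠0 swap→a[1]=2, slow++,fast++
slow=2 fast=6: a[fast]=0, fast++
slow=2 fast=7: a[fast]=1≠0 swap→a[2]=1, slow++,fast++
slow=3 fast=8: a[fast]=0, fast++
slow=3 fast=9: a[fast]=6≠0 swap→a[3]=6, slow++,fast++

slow=4, fast=10, a=[1, 2, 1, 6, 0, 0, 0, 0, 0, 0, 8, 6, 0, 0, 5]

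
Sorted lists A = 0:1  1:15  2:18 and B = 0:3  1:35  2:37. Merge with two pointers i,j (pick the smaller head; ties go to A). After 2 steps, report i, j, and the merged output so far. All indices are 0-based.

i=1, j=1, merged so far=[1, 3]

i=0 j=0: A[i]=1<=B[j]=3 take 1, i++
i=1 j=0: A[i]=15>B[j]=3 take 3, j++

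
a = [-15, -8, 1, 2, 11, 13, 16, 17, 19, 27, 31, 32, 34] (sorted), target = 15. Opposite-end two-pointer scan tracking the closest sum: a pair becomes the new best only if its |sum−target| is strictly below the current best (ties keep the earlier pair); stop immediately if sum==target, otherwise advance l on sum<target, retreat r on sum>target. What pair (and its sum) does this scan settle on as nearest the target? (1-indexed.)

pair (2, 13) with sum 15 (|Δ|=0)

l=1 r=13: -15+34=19 d=4 *, r--
l=1 r=12: -15+32=17 d=2 *, r--
l=1 r=11: -15+31=16 d=1 *, r--
l=1 r=10: -15+27=12 d=3, l++
l=2 r=10: -8+27=19 d=4, r--
l=2 r=9: -8+19=11 d=4, l++
l=3 r=9: 1+19=20 d=5, r--
l=3 r=8: 1+17=18 d=3, r--
l=3 r=7: 1+16=17 d=2, r--
l=3 r=6: 1+13=14 d=1, l++
l=4 r=6: 2+13=15 d=0 *, stop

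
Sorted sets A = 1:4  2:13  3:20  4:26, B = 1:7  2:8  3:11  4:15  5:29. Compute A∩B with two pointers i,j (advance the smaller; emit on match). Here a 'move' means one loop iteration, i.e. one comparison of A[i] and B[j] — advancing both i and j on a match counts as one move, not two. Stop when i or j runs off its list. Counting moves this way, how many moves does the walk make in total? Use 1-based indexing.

[i=1,j=1] 4<7 → i++
[i=2,j=1] 13>7 → j++
[i=2,j=2] 13>8 → j++
[i=2,j=3] 13>11 → j++
[i=2,j=4] 13<15 → i++
[i=3,j=4] 20>15 → j++
[i=3,j=5] 20<29 → i++
[i=4,j=5] 26<29 → i++

8 moves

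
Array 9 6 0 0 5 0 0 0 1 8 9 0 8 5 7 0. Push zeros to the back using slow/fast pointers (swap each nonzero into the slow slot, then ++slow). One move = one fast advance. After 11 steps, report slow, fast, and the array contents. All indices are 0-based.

slow=0 fast=0: a[fast]=9≠0 swap→a[0]=9, slow++,fast++
slow=1 fast=1: a[fast]=6≠0 swap→a[1]=6, slow++,fast++
slow=2 fast=2: a[fast]=0, fast++
slow=2 fast=3: a[fast]=0, fast++
slow=2 fast=4: a[fast]=5≠0 swap→a[2]=5, slow++,fast++
slow=3 fast=5: a[fast]=0, fast++
slow=3 fast=6: a[fast]=0, fast++
slow=3 fast=7: a[fast]=0, fast++
slow=3 fast=8: a[fast]=1≠0 swap→a[3]=1, slow++,fast++
slow=4 fast=9: a[fast]=8≠0 swap→a[4]=8, slow++,fast++
slow=5 fast=10: a[fast]=9≠0 swap→a[5]=9, slow++,fast++

slow=6, fast=11, a=[9, 6, 5, 1, 8, 9, 0, 0, 0, 0, 0, 0, 8, 5, 7, 0]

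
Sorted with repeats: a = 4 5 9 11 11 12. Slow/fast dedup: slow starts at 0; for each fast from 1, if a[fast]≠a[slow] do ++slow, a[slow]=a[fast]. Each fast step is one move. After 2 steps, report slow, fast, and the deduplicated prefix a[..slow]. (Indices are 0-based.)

slow=0 fast=1: a[fast]=5≠a[slow]=4 write a[1]=5, slow++,fast++
slow=1 fast=2: a[fast]=9≠a[slow]=5 write a[2]=9, slow++,fast++

slow=2, fast=3, prefix=[4, 5, 9]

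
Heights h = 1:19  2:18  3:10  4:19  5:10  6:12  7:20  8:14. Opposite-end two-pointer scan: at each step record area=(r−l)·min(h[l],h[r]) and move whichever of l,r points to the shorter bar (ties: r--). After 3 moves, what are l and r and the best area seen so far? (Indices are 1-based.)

l=3, r=7, best area=114

l=1 r=8: min(19,14)*7=98 best=98 *, r--
l=1 r=7: min(19,20)*6=114 best=114 *, l++
l=2 r=7: min(18,20)*5=90 best=114, l++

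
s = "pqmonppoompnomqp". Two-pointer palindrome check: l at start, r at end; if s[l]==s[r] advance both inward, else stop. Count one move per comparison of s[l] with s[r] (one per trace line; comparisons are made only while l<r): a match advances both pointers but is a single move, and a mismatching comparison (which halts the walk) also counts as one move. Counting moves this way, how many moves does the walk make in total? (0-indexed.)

7 moves

[0,15] 'p'=='p' → l++,r--
[1,14] 'q'=='q' → l++,r--
[2,13] 'm'=='m' → l++,r--
[3,12] 'o'=='o' → l++,r--
[4,11] 'n'=='n' → l++,r--
[5,10] 'p'=='p' → l++,r--
[6,9] 'p'!='m' → stop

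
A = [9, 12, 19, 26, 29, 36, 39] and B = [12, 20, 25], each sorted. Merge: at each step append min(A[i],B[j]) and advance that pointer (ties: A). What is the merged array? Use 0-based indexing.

[9, 12, 12, 19, 20, 25, 26, 29, 36, 39]

i=0 j=0: A[i]=9<=B[j]=12 take 9, i++
i=1 j=0: A[i]=12<=B[j]=12 take 12, i++
i=2 j=0: A[i]=19>B[j]=12 take 12, j++
i=2 j=1: A[i]=19<=B[j]=20 take 19, i++
i=3 j=1: A[i]=26>B[j]=20 take 20, j++
i=3 j=2: A[i]=26>B[j]=25 take 25, j++
i=3 j=3: B done, take A[i]=26, i++
i=4 j=3: B done, take A[i]=29, i++
i=5 j=3: B done, take A[i]=36, i++
i=6 j=3: B done, take A[i]=39, i++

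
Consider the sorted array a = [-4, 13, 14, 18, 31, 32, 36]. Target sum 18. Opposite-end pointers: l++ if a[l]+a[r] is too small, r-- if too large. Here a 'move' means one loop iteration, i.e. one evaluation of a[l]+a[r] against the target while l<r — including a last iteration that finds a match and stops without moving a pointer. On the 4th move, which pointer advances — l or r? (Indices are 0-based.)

l

l=0 r=6: -4+36=32 >18, r--
l=0 r=5: -4+32=28 >18, r--
l=0 r=4: -4+31=27 >18, r--
l=0 r=3: -4+18=14 <18, l++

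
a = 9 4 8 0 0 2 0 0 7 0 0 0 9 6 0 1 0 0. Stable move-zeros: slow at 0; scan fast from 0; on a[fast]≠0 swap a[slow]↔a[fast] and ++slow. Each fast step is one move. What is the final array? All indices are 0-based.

(s=0,f=0) a[fast]=9≠0 swap→a[0]=9 → slow++,fast++
(s=1,f=1) a[fast]=4≠0 swap→a[1]=4 → slow++,fast++
(s=2,f=2) a[fast]=8≠0 swap→a[2]=8 → slow++,fast++
(s=3,f=3) a[fast]=0 → fast++
(s=3,f=4) a[fast]=0 → fast++
(s=3,f=5) a[fast]=2≠0 swap→a[3]=2 → slow++,fast++
(s=4,f=6) a[fast]=0 → fast++
(s=4,f=7) a[fast]=0 → fast++
(s=4,f=8) a[fast]=7≠0 swap→a[4]=7 → slow++,fast++
(s=5,f=9) a[fast]=0 → fast++
(s=5,f=10) a[fast]=0 → fast++
(s=5,f=11) a[fast]=0 → fast++
(s=5,f=12) a[fast]=9≠0 swap→a[5]=9 → slow++,fast++
(s=6,f=13) a[fast]=6≠0 swap→a[6]=6 → slow++,fast++
(s=7,f=14) a[fast]=0 → fast++
(s=7,f=15) a[fast]=1≠0 swap→a[7]=1 → slow++,fast++
(s=8,f=16) a[fast]=0 → fast++
(s=8,f=17) a[fast]=0 → fast++

[9, 4, 8, 2, 7, 9, 6, 1, 0, 0, 0, 0, 0, 0, 0, 0, 0, 0]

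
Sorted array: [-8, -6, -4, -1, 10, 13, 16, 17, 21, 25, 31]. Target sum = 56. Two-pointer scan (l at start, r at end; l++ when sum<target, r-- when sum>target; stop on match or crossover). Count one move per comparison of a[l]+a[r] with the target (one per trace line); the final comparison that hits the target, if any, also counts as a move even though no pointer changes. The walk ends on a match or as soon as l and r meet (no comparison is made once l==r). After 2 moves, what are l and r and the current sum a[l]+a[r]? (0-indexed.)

l=2, r=10, sum=27

[0,10] -8+31=23 <56 → l++
[1,10] -6+31=25 <56 → l++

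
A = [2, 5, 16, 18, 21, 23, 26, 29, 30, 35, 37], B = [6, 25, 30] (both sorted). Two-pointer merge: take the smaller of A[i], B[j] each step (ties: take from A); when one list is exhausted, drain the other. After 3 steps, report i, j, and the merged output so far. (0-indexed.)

[i=0,j=0] A[i]=2<=B[j]=6 take 2 → i++
[i=1,j=0] A[i]=5<=B[j]=6 take 5 → i++
[i=2,j=0] A[i]=16>B[j]=6 take 6 → j++

i=2, j=1, merged so far=[2, 5, 6]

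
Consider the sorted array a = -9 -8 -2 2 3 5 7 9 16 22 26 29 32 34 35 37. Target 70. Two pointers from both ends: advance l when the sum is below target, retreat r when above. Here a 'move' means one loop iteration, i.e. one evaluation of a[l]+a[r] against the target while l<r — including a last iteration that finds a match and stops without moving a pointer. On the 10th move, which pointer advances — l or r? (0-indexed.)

l

[0,15] -9+37=28 <70 → l++
[1,15] -8+37=29 <70 → l++
[2,15] -2+37=35 <70 → l++
[3,15] 2+37=39 <70 → l++
[4,15] 3+37=40 <70 → l++
[5,15] 5+37=42 <70 → l++
[6,15] 7+37=44 <70 → l++
[7,15] 9+37=46 <70 → l++
[8,15] 16+37=53 <70 → l++
[9,15] 22+37=59 <70 → l++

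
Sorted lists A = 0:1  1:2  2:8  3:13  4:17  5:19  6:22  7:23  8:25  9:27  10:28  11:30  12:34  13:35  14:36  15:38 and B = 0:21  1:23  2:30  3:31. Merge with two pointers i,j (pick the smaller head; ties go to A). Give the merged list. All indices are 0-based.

[i=0,j=0] A[i]=1<=B[j]=21 take 1 → i++
[i=1,j=0] A[i]=2<=B[j]=21 take 2 → i++
[i=2,j=0] A[i]=8<=B[j]=21 take 8 → i++
[i=3,j=0] A[i]=13<=B[j]=21 take 13 → i++
[i=4,j=0] A[i]=17<=B[j]=21 take 17 → i++
[i=5,j=0] A[i]=19<=B[j]=21 take 19 → i++
[i=6,j=0] A[i]=22>B[j]=21 take 21 → j++
[i=6,j=1] A[i]=22<=B[j]=23 take 22 → i++
[i=7,j=1] A[i]=23<=B[j]=23 take 23 → i++
[i=8,j=1] A[i]=25>B[j]=23 take 23 → j++
[i=8,j=2] A[i]=25<=B[j]=30 take 25 → i++
[i=9,j=2] A[i]=27<=B[j]=30 take 27 → i++
[i=10,j=2] A[i]=28<=B[j]=30 take 28 → i++
[i=11,j=2] A[i]=30<=B[j]=30 take 30 → i++
[i=12,j=2] A[i]=34>B[j]=30 take 30 → j++
[i=12,j=3] A[i]=34>B[j]=31 take 31 → j++
[i=12,j=4] B done, take A[i]=34 → i++
[i=13,j=4] B done, take A[i]=35 → i++
[i=14,j=4] B done, take A[i]=36 → i++
[i=15,j=4] B done, take A[i]=38 → i++

[1, 2, 8, 13, 17, 19, 21, 22, 23, 23, 25, 27, 28, 30, 30, 31, 34, 35, 36, 38]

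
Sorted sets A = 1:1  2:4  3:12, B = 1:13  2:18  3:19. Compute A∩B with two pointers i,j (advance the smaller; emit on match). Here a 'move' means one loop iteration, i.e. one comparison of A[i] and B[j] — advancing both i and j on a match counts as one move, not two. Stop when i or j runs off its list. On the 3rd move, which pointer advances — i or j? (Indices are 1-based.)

i=1 j=1: 1<13, i++
i=2 j=1: 4<13, i++
i=3 j=1: 12<13, i++

i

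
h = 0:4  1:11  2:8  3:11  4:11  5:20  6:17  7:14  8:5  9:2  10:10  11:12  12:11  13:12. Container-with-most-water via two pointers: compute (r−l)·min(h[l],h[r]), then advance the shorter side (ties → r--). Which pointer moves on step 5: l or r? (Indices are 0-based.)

l=0 r=13: min(4,12)*13=52 best=52 *, l++
l=1 r=13: min(11,12)*12=132 best=132 *, l++
l=2 r=13: min(8,12)*11=88 best=132, l++
l=3 r=13: min(11,12)*10=110 best=132, l++
l=4 r=13: min(11,12)*9=99 best=132, l++

l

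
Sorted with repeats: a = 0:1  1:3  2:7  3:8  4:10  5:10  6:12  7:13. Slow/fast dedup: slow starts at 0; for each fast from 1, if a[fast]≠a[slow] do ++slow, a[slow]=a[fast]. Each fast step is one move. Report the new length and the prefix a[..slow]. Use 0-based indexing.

length 7; prefix = [1, 3, 7, 8, 10, 12, 13]

slow=0 fast=1: a[fast]=3≠a[slow]=1 write a[1]=3, slow++,fast++
slow=1 fast=2: a[fast]=7≠a[slow]=3 write a[2]=7, slow++,fast++
slow=2 fast=3: a[fast]=8≠a[slow]=7 write a[3]=8, slow++,fast++
slow=3 fast=4: a[fast]=10≠a[slow]=8 write a[4]=10, slow++,fast++
slow=4 fast=5: a[fast]=10=a[slow] dup, fast++
slow=4 fast=6: a[fast]=12≠a[slow]=10 write a[5]=12, slow++,fast++
slow=5 fast=7: a[fast]=13≠a[slow]=12 write a[6]=13, slow++,fast++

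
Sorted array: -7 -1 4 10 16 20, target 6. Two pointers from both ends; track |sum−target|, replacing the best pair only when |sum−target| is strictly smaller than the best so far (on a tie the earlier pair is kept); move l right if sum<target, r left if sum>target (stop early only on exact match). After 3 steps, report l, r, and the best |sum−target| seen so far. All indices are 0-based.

l=1, r=3, best |Δ|=3

[0,5] -7+20=13 d=7 * → r--
[0,4] -7+16=9 d=3 * → r--
[0,3] -7+10=3 d=3 → l++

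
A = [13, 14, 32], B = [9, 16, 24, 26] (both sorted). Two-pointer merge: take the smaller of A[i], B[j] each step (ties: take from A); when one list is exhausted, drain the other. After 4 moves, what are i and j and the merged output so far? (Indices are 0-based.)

[i=0,j=0] A[i]=13>B[j]=9 take 9 → j++
[i=0,j=1] A[i]=13<=B[j]=16 take 13 → i++
[i=1,j=1] A[i]=14<=B[j]=16 take 14 → i++
[i=2,j=1] A[i]=32>B[j]=16 take 16 → j++

i=2, j=2, merged so far=[9, 13, 14, 16]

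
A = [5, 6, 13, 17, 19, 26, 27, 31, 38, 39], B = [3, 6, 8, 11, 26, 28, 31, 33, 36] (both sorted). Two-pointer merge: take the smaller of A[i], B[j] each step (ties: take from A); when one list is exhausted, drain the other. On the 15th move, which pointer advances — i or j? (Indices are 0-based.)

j

i=0 j=0: A[i]=5>B[j]=3 take 3, j++
i=0 j=1: A[i]=5<=B[j]=6 take 5, i++
i=1 j=1: A[i]=6<=B[j]=6 take 6, i++
i=2 j=1: A[i]=13>B[j]=6 take 6, j++
i=2 j=2: A[i]=13>B[j]=8 take 8, j++
i=2 j=3: A[i]=13>B[j]=11 take 11, j++
i=2 j=4: A[i]=13<=B[j]=26 take 13, i++
i=3 j=4: A[i]=17<=B[j]=26 take 17, i++
i=4 j=4: A[i]=19<=B[j]=26 take 19, i++
i=5 j=4: A[i]=26<=B[j]=26 take 26, i++
i=6 j=4: A[i]=27>B[j]=26 take 26, j++
i=6 j=5: A[i]=27<=B[j]=28 take 27, i++
i=7 j=5: A[i]=31>B[j]=28 take 28, j++
i=7 j=6: A[i]=31<=B[j]=31 take 31, i++
i=8 j=6: A[i]=38>B[j]=31 take 31, j++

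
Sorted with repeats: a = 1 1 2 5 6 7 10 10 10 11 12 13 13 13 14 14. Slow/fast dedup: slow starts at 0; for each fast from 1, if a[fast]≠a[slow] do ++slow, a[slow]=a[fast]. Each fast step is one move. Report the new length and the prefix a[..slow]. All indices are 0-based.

length 10; prefix = [1, 2, 5, 6, 7, 10, 11, 12, 13, 14]

(s=0,f=1) a[fast]=1=a[slow] dup → fast++
(s=0,f=2) a[fast]=2≠a[slow]=1 write a[1]=2 → slow++,fast++
(s=1,f=3) a[fast]=5≠a[slow]=2 write a[2]=5 → slow++,fast++
(s=2,f=4) a[fast]=6≠a[slow]=5 write a[3]=6 → slow++,fast++
(s=3,f=5) a[fast]=7≠a[slow]=6 write a[4]=7 → slow++,fast++
(s=4,f=6) a[fast]=10≠a[slow]=7 write a[5]=10 → slow++,fast++
(s=5,f=7) a[fast]=10=a[slow] dup → fast++
(s=5,f=8) a[fast]=10=a[slow] dup → fast++
(s=5,f=9) a[fast]=11≠a[slow]=10 write a[6]=11 → slow++,fast++
(s=6,f=10) a[fast]=12≠a[slow]=11 write a[7]=12 → slow++,fast++
(s=7,f=11) a[fast]=13≠a[slow]=12 write a[8]=13 → slow++,fast++
(s=8,f=12) a[fast]=13=a[slow] dup → fast++
(s=8,f=13) a[fast]=13=a[slow] dup → fast++
(s=8,f=14) a[fast]=14≠a[slow]=13 write a[9]=14 → slow++,fast++
(s=9,f=15) a[fast]=14=a[slow] dup → fast++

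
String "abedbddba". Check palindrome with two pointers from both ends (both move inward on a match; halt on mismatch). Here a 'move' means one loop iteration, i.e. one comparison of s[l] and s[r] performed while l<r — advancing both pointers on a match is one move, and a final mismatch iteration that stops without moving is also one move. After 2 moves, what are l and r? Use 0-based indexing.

l=2, r=6

[0,8] 'a'=='a' → l++,r--
[1,7] 'b'=='b' → l++,r--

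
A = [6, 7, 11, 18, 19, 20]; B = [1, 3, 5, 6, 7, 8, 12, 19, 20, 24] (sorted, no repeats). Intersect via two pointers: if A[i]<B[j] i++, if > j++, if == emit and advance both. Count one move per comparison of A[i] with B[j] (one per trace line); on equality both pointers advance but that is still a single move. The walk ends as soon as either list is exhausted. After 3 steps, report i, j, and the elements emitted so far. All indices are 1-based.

i=1 j=1: 6>1, j++
i=1 j=2: 6>3, j++
i=1 j=3: 6>5, j++

i=1, j=4, emitted=[]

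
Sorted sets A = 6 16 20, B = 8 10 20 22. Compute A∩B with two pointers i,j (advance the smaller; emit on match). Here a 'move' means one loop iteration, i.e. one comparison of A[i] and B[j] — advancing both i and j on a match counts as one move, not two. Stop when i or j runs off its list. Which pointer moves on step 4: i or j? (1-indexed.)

i

i=1 j=1: 6<8, i++
i=2 j=1: 16>8, j++
i=2 j=2: 16>10, j++
i=2 j=3: 16<20, i++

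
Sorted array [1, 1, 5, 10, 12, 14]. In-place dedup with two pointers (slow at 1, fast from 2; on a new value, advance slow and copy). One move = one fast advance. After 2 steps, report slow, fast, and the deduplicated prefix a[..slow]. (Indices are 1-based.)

slow=2, fast=4, prefix=[1, 5]

(s=1,f=2) a[fast]=1=a[slow] dup → fast++
(s=1,f=3) a[fast]=5≠a[slow]=1 write a[2]=5 → slow++,fast++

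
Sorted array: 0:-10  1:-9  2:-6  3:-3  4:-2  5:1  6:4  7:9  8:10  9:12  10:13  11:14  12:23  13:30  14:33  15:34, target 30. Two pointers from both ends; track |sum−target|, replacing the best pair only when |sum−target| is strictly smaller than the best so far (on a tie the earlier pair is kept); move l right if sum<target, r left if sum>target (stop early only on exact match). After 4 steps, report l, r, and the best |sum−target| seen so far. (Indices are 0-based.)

[0,15] -10+34=24 d=6 * → l++
[1,15] -9+34=25 d=5 * → l++
[2,15] -6+34=28 d=2 * → l++
[3,15] -3+34=31 d=1 * → r--

l=3, r=14, best |Δ|=1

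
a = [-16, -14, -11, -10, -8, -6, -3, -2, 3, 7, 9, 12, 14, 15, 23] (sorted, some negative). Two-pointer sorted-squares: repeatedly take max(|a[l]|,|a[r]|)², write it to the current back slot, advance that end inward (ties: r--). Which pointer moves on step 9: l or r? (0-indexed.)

[0,14] |-16|<=|23| out[14]=529 → r--
[0,13] |-16|>|15| out[13]=256 → l++
[1,13] |-14|<=|15| out[12]=225 → r--
[1,12] |-14|<=|14| out[11]=196 → r--
[1,11] |-14|>|12| out[10]=196 → l++
[2,11] |-11|<=|12| out[9]=144 → r--
[2,10] |-11|>|9| out[8]=121 → l++
[3,10] |-10|>|9| out[7]=100 → l++
[4,10] |-8|<=|9| out[6]=81 → r--

r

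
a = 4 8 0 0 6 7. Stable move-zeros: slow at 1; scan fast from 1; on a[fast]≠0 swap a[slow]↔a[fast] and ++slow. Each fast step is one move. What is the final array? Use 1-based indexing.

slow=1 fast=1: a[fast]=4≠0 swap→a[1]=4, slow++,fast++
slow=2 fast=2: a[fast]=8≠0 swap→a[2]=8, slow++,fast++
slow=3 fast=3: a[fast]=0, fast++
slow=3 fast=4: a[fast]=0, fast++
slow=3 fast=5: a[fast]=6≠0 swap→a[3]=6, slow++,fast++
slow=4 fast=6: a[fast]=7≠0 swap→a[4]=7, slow++,fast++

[4, 8, 6, 7, 0, 0]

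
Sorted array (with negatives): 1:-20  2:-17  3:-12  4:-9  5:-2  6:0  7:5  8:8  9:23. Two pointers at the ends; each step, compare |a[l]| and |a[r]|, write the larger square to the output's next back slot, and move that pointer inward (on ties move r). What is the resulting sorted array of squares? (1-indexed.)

[1,9] |-20|<=|23| out[9]=529 → r--
[1,8] |-20|>|8| out[8]=400 → l++
[2,8] |-17|>|8| out[7]=289 → l++
[3,8] |-12|>|8| out[6]=144 → l++
[4,8] |-9|>|8| out[5]=81 → l++
[5,8] |-2|<=|8| out[4]=64 → r--
[5,7] |-2|<=|5| out[3]=25 → r--
[5,6] |-2|>|0| out[2]=4 → l++
[6,6] |0|<=|0| out[1]=0 → r--

[0, 4, 25, 64, 81, 144, 289, 400, 529]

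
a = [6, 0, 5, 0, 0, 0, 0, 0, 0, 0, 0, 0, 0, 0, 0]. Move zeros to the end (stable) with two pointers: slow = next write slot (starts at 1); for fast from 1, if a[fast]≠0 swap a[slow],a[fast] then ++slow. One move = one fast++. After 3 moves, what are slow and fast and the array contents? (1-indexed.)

slow=3, fast=4, a=[6, 5, 0, 0, 0, 0, 0, 0, 0, 0, 0, 0, 0, 0, 0]

(s=1,f=1) a[fast]=6≠0 swap→a[1]=6 → slow++,fast++
(s=2,f=2) a[fast]=0 → fast++
(s=2,f=3) a[fast]=5≠0 swap→a[2]=5 → slow++,fast++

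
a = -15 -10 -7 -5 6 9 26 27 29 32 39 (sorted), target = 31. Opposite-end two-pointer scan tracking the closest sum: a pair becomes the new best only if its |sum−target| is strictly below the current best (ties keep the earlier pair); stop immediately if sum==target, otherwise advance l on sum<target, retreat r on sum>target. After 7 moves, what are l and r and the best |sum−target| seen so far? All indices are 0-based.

l=4, r=7, best |Δ|=1

l=0 r=10: -15+39=24 d=7 *, l++
l=1 r=10: -10+39=29 d=2 *, l++
l=2 r=10: -7+39=32 d=1 *, r--
l=2 r=9: -7+32=25 d=6, l++
l=3 r=9: -5+32=27 d=4, l++
l=4 r=9: 6+32=38 d=7, r--
l=4 r=8: 6+29=35 d=4, r--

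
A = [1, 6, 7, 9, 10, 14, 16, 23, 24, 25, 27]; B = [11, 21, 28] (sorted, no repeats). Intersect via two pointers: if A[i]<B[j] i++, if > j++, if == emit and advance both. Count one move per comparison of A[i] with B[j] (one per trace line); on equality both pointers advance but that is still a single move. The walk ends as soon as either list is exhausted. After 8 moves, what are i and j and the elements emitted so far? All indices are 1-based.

i=8, j=2, emitted=[]

i=1 j=1: 1<11, i++
i=2 j=1: 6<11, i++
i=3 j=1: 7<11, i++
i=4 j=1: 9<11, i++
i=5 j=1: 10<11, i++
i=6 j=1: 14>11, j++
i=6 j=2: 14<21, i++
i=7 j=2: 16<21, i++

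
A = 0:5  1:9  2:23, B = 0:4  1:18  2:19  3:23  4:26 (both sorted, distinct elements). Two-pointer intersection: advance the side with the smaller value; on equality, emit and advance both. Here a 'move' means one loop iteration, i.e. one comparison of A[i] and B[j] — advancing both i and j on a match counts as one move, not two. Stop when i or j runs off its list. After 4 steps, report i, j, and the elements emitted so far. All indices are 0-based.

[i=0,j=0] 5>4 → j++
[i=0,j=1] 5<18 → i++
[i=1,j=1] 9<18 → i++
[i=2,j=1] 23>18 → j++

i=2, j=2, emitted=[]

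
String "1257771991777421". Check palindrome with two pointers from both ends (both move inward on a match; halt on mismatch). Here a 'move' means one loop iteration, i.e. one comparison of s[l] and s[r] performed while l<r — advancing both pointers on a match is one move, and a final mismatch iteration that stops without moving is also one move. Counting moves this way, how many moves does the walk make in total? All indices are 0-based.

[0,15] '1'=='1' → l++,r--
[1,14] '2'=='2' → l++,r--
[2,13] '5'!='4' → stop

3 moves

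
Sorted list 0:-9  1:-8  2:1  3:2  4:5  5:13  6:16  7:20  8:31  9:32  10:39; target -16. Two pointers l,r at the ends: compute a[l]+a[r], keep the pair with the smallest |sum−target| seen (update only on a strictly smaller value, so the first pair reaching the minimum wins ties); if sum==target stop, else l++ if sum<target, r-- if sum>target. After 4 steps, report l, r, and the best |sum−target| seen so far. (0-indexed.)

[0,10] -9+39=30 d=46 * → r--
[0,9] -9+32=23 d=39 * → r--
[0,8] -9+31=22 d=38 * → r--
[0,7] -9+20=11 d=27 * → r--

l=0, r=6, best |Δ|=27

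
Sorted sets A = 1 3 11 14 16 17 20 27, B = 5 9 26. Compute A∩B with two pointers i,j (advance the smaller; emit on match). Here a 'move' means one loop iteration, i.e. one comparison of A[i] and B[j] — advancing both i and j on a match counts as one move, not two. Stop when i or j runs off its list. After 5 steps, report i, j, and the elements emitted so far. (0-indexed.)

i=3, j=2, emitted=[]

[i=0,j=0] 1<5 → i++
[i=1,j=0] 3<5 → i++
[i=2,j=0] 11>5 → j++
[i=2,j=1] 11>9 → j++
[i=2,j=2] 11<26 → i++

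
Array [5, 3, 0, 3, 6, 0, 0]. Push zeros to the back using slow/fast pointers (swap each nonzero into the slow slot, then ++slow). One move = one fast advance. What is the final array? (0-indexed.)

slow=0 fast=0: a[fast]=5≠0 swap→a[0]=5, slow++,fast++
slow=1 fast=1: a[fast]=3≠0 swap→a[1]=3, slow++,fast++
slow=2 fast=2: a[fast]=0, fast++
slow=2 fast=3: a[fast]=3≠0 swap→a[2]=3, slow++,fast++
slow=3 fast=4: a[fast]=6≠0 swap→a[3]=6, slow++,fast++
slow=4 fast=5: a[fast]=0, fast++
slow=4 fast=6: a[fast]=0, fast++

[5, 3, 3, 6, 0, 0, 0]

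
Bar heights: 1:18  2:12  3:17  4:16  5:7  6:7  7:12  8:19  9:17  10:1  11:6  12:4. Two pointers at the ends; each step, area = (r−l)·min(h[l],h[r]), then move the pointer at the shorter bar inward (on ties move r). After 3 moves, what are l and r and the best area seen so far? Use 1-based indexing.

l=1 r=12: min(18,4)*11=44 best=44 *, r--
l=1 r=11: min(18,6)*10=60 best=60 *, r--
l=1 r=10: min(18,1)*9=9 best=60, r--

l=1, r=9, best area=60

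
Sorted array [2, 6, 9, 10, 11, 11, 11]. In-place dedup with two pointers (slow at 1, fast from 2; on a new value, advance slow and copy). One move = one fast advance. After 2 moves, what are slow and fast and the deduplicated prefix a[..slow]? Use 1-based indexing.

slow=1 fast=2: a[fast]=6≠a[slow]=2 write a[2]=6, slow++,fast++
slow=2 fast=3: a[fast]=9≠a[slow]=6 write a[3]=9, slow++,fast++

slow=3, fast=4, prefix=[2, 6, 9]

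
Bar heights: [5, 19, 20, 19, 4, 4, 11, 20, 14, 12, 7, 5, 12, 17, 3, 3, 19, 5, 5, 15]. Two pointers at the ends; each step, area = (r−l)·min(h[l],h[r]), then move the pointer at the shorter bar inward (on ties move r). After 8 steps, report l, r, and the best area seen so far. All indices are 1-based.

l=2, r=13, best area=285

[1,20] min(5,15)*19=95 best=95 * → l++
[2,20] min(19,15)*18=270 best=270 * → r--
[2,19] min(19,5)*17=85 best=270 → r--
[2,18] min(19,5)*16=80 best=270 → r--
[2,17] min(19,19)*15=285 best=285 * → r--
[2,16] min(19,3)*14=42 best=285 → r--
[2,15] min(19,3)*13=39 best=285 → r--
[2,14] min(19,17)*12=204 best=285 → r--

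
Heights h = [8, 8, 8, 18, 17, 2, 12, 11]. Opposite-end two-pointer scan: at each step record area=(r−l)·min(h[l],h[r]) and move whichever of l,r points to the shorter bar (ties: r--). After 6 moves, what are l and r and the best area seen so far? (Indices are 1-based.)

l=4, r=5, best area=56

l=1 r=8: min(8,11)*7=56 best=56 *, l++
l=2 r=8: min(8,11)*6=48 best=56, l++
l=3 r=8: min(8,11)*5=40 best=56, l++
l=4 r=8: min(18,11)*4=44 best=56, r--
l=4 r=7: min(18,12)*3=36 best=56, r--
l=4 r=6: min(18,2)*2=4 best=56, r--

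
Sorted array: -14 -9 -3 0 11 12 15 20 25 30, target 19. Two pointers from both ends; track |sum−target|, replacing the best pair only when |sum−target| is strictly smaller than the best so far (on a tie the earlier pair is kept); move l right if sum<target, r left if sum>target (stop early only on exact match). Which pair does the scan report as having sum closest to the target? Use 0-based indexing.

l=0 r=9: -14+30=16 d=3 *, l++
l=1 r=9: -9+30=21 d=2 *, r--
l=1 r=8: -9+25=16 d=3, l++
l=2 r=8: -3+25=22 d=3, r--
l=2 r=7: -3+20=17 d=2, l++
l=3 r=7: 0+20=20 d=1 *, r--
l=3 r=6: 0+15=15 d=4, l++
l=4 r=6: 11+15=26 d=7, r--
l=4 r=5: 11+12=23 d=4, r--

pair (0, 20) with sum 20 (|Δ|=1)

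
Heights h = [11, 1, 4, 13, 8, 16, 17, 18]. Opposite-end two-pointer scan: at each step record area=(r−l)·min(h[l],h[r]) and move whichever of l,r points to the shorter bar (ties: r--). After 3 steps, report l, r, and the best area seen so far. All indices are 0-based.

l=0 r=7: min(11,18)*7=77 best=77 *, l++
l=1 r=7: min(1,18)*6=6 best=77, l++
l=2 r=7: min(4,18)*5=20 best=77, l++

l=3, r=7, best area=77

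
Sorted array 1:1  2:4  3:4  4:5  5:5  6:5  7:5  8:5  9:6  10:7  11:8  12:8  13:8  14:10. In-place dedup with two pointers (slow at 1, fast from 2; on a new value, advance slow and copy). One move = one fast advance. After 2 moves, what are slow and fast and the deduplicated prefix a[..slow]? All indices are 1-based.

(s=1,f=2) a[fast]=4≠a[slow]=1 write a[2]=4 → slow++,fast++
(s=2,f=3) a[fast]=4=a[slow] dup → fast++

slow=2, fast=4, prefix=[1, 4]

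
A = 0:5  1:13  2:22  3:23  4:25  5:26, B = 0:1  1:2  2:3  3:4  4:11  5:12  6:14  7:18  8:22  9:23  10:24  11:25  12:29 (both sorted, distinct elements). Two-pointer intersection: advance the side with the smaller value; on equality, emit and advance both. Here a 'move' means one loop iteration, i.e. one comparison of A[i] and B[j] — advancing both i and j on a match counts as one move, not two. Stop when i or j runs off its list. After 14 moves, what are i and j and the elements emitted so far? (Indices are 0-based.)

[i=0,j=0] 5>1 → j++
[i=0,j=1] 5>2 → j++
[i=0,j=2] 5>3 → j++
[i=0,j=3] 5>4 → j++
[i=0,j=4] 5<11 → i++
[i=1,j=4] 13>11 → j++
[i=1,j=5] 13>12 → j++
[i=1,j=6] 13<14 → i++
[i=2,j=6] 22>14 → j++
[i=2,j=7] 22>18 → j++
[i=2,j=8] 22==22 emit → i++,j++
[i=3,j=9] 23==23 emit → i++,j++
[i=4,j=10] 25>24 → j++
[i=4,j=11] 25==25 emit → i++,j++

i=5, j=12, emitted=[22, 23, 25]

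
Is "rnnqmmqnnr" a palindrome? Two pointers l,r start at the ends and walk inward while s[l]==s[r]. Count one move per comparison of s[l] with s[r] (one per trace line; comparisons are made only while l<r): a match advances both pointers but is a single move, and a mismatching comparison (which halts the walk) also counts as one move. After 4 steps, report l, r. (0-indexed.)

l=4, r=5

[0,9] 'r'=='r' → l++,r--
[1,8] 'n'=='n' → l++,r--
[2,7] 'n'=='n' → l++,r--
[3,6] 'q'=='q' → l++,r--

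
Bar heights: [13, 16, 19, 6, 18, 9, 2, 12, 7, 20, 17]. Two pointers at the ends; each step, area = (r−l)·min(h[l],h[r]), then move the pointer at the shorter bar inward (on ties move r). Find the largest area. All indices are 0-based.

[0,10] min(13,17)*10=130 best=130 * → l++
[1,10] min(16,17)*9=144 best=144 * → l++
[2,10] min(19,17)*8=136 best=144 → r--
[2,9] min(19,20)*7=133 best=144 → l++
[3,9] min(6,20)*6=36 best=144 → l++
[4,9] min(18,20)*5=90 best=144 → l++
[5,9] min(9,20)*4=36 best=144 → l++
[6,9] min(2,20)*3=6 best=144 → l++
[7,9] min(12,20)*2=24 best=144 → l++
[8,9] min(7,20)*1=7 best=144 → l++

max area = 144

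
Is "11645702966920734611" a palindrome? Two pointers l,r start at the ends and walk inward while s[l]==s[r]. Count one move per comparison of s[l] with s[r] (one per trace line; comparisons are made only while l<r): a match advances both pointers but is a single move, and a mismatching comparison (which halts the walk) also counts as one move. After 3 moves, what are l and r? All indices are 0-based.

l=3, r=16

[0,19] '1'=='1' → l++,r--
[1,18] '1'=='1' → l++,r--
[2,17] '6'=='6' → l++,r--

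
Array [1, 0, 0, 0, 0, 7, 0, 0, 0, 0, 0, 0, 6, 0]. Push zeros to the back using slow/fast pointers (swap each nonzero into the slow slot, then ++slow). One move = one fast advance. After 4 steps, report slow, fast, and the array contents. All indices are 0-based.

slow=1, fast=4, a=[1, 0, 0, 0, 0, 7, 0, 0, 0, 0, 0, 0, 6, 0]

slow=0 fast=0: a[fast]=1≠0 swap→a[0]=1, slow++,fast++
slow=1 fast=1: a[fast]=0, fast++
slow=1 fast=2: a[fast]=0, fast++
slow=1 fast=3: a[fast]=0, fast++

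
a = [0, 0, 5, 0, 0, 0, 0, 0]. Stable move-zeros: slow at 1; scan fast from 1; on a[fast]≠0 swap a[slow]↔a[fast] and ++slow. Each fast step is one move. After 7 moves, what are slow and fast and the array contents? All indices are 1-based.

slow=2, fast=8, a=[5, 0, 0, 0, 0, 0, 0, 0]

(s=1,f=1) a[fast]=0 → fast++
(s=1,f=2) a[fast]=0 → fast++
(s=1,f=3) a[fast]=5≠0 swap→a[1]=5 → slow++,fast++
(s=2,f=4) a[fast]=0 → fast++
(s=2,f=5) a[fast]=0 → fast++
(s=2,f=6) a[fast]=0 → fast++
(s=2,f=7) a[fast]=0 → fast++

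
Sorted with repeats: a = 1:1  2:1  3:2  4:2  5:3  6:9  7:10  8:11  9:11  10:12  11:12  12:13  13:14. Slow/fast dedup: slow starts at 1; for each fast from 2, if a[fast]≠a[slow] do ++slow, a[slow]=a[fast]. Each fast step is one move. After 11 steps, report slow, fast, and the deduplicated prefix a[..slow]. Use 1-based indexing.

slow=8, fast=13, prefix=[1, 2, 3, 9, 10, 11, 12, 13]

slow=1 fast=2: a[fast]=1=a[slow] dup, fast++
slow=1 fast=3: a[fast]=2≠a[slow]=1 write a[2]=2, slow++,fast++
slow=2 fast=4: a[fast]=2=a[slow] dup, fast++
slow=2 fast=5: a[fast]=3≠a[slow]=2 write a[3]=3, slow++,fast++
slow=3 fast=6: a[fast]=9≠a[slow]=3 write a[4]=9, slow++,fast++
slow=4 fast=7: a[fast]=10≠a[slow]=9 write a[5]=10, slow++,fast++
slow=5 fast=8: a[fast]=11≠a[slow]=10 write a[6]=11, slow++,fast++
slow=6 fast=9: a[fast]=11=a[slow] dup, fast++
slow=6 fast=10: a[fast]=12≠a[slow]=11 write a[7]=12, slow++,fast++
slow=7 fast=11: a[fast]=12=a[slow] dup, fast++
slow=7 fast=12: a[fast]=13≠a[slow]=12 write a[8]=13, slow++,fast++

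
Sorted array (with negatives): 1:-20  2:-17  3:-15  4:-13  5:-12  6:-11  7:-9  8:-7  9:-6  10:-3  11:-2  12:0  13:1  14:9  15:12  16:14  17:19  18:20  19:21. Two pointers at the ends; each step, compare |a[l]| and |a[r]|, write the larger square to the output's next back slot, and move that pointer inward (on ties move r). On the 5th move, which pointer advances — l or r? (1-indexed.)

l

[1,19] |-20|<=|21| out[19]=441 → r--
[1,18] |-20|<=|20| out[18]=400 → r--
[1,17] |-20|>|19| out[17]=400 → l++
[2,17] |-17|<=|19| out[16]=361 → r--
[2,16] |-17|>|14| out[15]=289 → l++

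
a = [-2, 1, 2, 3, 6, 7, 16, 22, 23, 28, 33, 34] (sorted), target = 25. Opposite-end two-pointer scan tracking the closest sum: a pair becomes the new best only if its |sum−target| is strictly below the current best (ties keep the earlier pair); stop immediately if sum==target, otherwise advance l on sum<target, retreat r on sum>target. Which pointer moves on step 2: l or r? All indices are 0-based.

r

[0,11] -2+34=32 d=7 * → r--
[0,10] -2+33=31 d=6 * → r--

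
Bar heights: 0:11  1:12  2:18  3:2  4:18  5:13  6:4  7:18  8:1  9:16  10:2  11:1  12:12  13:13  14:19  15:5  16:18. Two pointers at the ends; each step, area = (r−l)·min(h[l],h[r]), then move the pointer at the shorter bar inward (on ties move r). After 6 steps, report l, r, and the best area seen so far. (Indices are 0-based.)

l=0 r=16: min(11,18)*16=176 best=176 *, l++
l=1 r=16: min(12,18)*15=180 best=180 *, l++
l=2 r=16: min(18,18)*14=252 best=252 *, r--
l=2 r=15: min(18,5)*13=65 best=252, r--
l=2 r=14: min(18,19)*12=216 best=252, l++
l=3 r=14: min(2,19)*11=22 best=252, l++

l=4, r=14, best area=252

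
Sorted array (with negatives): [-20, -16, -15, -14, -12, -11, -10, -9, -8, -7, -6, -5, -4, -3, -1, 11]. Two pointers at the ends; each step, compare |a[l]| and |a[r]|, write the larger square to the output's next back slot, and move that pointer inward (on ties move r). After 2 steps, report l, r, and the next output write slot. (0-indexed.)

l=2, r=15, next write slot=13

l=0 r=15: |-20|>|11| out[15]=400, l++
l=1 r=15: |-16|>|11| out[14]=256, l++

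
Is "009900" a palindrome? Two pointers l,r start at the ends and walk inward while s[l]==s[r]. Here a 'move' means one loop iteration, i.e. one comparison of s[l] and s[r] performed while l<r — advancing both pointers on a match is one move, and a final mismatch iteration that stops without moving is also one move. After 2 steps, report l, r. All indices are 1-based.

l=1 r=6: '0'=='0', l++,r--
l=2 r=5: '0'=='0', l++,r--

l=3, r=4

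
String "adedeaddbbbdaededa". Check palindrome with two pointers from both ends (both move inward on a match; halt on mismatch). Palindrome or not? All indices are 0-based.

not a palindrome (mismatch at 7,10)

[0,17] 'a'=='a' → l++,r--
[1,16] 'd'=='d' → l++,r--
[2,15] 'e'=='e' → l++,r--
[3,14] 'd'=='d' → l++,r--
[4,13] 'e'=='e' → l++,r--
[5,12] 'a'=='a' → l++,r--
[6,11] 'd'=='d' → l++,r--
[7,10] 'd'!='b' → stop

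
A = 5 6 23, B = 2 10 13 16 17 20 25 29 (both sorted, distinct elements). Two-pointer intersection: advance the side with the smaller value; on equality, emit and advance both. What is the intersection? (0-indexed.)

[i=0,j=0] 5>2 → j++
[i=0,j=1] 5<10 → i++
[i=1,j=1] 6<10 → i++
[i=2,j=1] 23>10 → j++
[i=2,j=2] 23>13 → j++
[i=2,j=3] 23>16 → j++
[i=2,j=4] 23>17 → j++
[i=2,j=5] 23>20 → j++
[i=2,j=6] 23<25 → i++

intersection = []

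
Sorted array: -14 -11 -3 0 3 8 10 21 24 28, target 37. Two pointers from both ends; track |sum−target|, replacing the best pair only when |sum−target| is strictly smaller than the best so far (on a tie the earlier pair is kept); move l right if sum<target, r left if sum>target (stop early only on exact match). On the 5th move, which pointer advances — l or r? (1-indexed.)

l

[1,10] -14+28=14 d=23 * → l++
[2,10] -11+28=17 d=20 * → l++
[3,10] -3+28=25 d=12 * → l++
[4,10] 0+28=28 d=9 * → l++
[5,10] 3+28=31 d=6 * → l++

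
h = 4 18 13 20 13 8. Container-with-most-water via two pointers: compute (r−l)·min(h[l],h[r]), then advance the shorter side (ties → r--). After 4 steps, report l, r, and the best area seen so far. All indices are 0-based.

l=0 r=5: min(4,8)*5=20 best=20 *, l++
l=1 r=5: min(18,8)*4=32 best=32 *, r--
l=1 r=4: min(18,13)*3=39 best=39 *, r--
l=1 r=3: min(18,20)*2=36 best=39, l++

l=2, r=3, best area=39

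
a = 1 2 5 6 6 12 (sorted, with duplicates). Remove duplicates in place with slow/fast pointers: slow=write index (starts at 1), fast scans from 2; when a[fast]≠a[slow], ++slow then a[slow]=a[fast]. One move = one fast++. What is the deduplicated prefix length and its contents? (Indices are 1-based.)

(s=1,f=2) a[fast]=2≠a[slow]=1 write a[2]=2 → slow++,fast++
(s=2,f=3) a[fast]=5≠a[slow]=2 write a[3]=5 → slow++,fast++
(s=3,f=4) a[fast]=6≠a[slow]=5 write a[4]=6 → slow++,fast++
(s=4,f=5) a[fast]=6=a[slow] dup → fast++
(s=4,f=6) a[fast]=12≠a[slow]=6 write a[5]=12 → slow++,fast++

length 5; prefix = [1, 2, 5, 6, 12]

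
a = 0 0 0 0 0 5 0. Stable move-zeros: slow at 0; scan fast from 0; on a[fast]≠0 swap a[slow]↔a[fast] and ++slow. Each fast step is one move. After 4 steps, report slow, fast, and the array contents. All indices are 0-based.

slow=0, fast=4, a=[0, 0, 0, 0, 0, 5, 0]

slow=0 fast=0: a[fast]=0, fast++
slow=0 fast=1: a[fast]=0, fast++
slow=0 fast=2: a[fast]=0, fast++
slow=0 fast=3: a[fast]=0, fast++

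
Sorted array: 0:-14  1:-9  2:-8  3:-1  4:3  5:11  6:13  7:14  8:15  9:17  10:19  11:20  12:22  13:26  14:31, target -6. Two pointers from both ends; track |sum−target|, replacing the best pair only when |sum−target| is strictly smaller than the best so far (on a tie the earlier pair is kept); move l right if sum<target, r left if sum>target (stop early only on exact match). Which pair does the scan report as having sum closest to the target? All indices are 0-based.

[0,14] -14+31=17 d=23 * → r--
[0,13] -14+26=12 d=18 * → r--
[0,12] -14+22=8 d=14 * → r--
[0,11] -14+20=6 d=12 * → r--
[0,10] -14+19=5 d=11 * → r--
[0,9] -14+17=3 d=9 * → r--
[0,8] -14+15=1 d=7 * → r--
[0,7] -14+14=0 d=6 * → r--
[0,6] -14+13=-1 d=5 * → r--
[0,5] -14+11=-3 d=3 * → r--
[0,4] -14+3=-11 d=5 → l++
[1,4] -9+3=-6 d=0 * → stop

pair (-9, 3) with sum -6 (|Δ|=0)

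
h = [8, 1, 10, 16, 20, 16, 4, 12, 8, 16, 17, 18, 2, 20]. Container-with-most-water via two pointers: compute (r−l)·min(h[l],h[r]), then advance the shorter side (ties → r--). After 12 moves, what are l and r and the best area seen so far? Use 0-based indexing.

[0,13] min(8,20)*13=104 best=104 * → l++
[1,13] min(1,20)*12=12 best=104 → l++
[2,13] min(10,20)*11=110 best=110 * → l++
[3,13] min(16,20)*10=160 best=160 * → l++
[4,13] min(20,20)*9=180 best=180 * → r--
[4,12] min(20,2)*8=16 best=180 → r--
[4,11] min(20,18)*7=126 best=180 → r--
[4,10] min(20,17)*6=102 best=180 → r--
[4,9] min(20,16)*5=80 best=180 → r--
[4,8] min(20,8)*4=32 best=180 → r--
[4,7] min(20,12)*3=36 best=180 → r--
[4,6] min(20,4)*2=8 best=180 → r--

l=4, r=5, best area=180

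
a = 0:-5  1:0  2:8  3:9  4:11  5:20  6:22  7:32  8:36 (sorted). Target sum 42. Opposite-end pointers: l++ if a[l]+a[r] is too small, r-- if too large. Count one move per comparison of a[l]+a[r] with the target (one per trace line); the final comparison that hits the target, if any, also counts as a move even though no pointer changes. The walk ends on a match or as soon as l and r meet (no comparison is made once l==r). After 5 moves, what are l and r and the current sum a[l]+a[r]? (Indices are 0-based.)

l=4, r=7, sum=43

l=0 r=8: -5+36=31 <42, l++
l=1 r=8: 0+36=36 <42, l++
l=2 r=8: 8+36=44 >42, r--
l=2 r=7: 8+32=40 <42, l++
l=3 r=7: 9+32=41 <42, l++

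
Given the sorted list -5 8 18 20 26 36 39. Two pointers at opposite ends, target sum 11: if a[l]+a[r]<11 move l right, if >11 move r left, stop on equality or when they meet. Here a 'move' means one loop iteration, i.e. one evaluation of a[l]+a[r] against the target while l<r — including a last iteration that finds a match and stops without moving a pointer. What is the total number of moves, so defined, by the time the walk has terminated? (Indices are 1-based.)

l=1 r=7: -5+39=34 >11, r--
l=1 r=6: -5+36=31 >11, r--
l=1 r=5: -5+26=21 >11, r--
l=1 r=4: -5+20=15 >11, r--
l=1 r=3: -5+18=13 >11, r--
l=1 r=2: -5+8=3 <11, l++

6 moves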